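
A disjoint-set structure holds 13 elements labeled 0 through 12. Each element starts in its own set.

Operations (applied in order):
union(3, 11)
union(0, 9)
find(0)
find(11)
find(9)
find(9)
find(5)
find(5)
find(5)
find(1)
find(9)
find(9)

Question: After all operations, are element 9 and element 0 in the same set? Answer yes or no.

Answer: yes

Derivation:
Step 1: union(3, 11) -> merged; set of 3 now {3, 11}
Step 2: union(0, 9) -> merged; set of 0 now {0, 9}
Step 3: find(0) -> no change; set of 0 is {0, 9}
Step 4: find(11) -> no change; set of 11 is {3, 11}
Step 5: find(9) -> no change; set of 9 is {0, 9}
Step 6: find(9) -> no change; set of 9 is {0, 9}
Step 7: find(5) -> no change; set of 5 is {5}
Step 8: find(5) -> no change; set of 5 is {5}
Step 9: find(5) -> no change; set of 5 is {5}
Step 10: find(1) -> no change; set of 1 is {1}
Step 11: find(9) -> no change; set of 9 is {0, 9}
Step 12: find(9) -> no change; set of 9 is {0, 9}
Set of 9: {0, 9}; 0 is a member.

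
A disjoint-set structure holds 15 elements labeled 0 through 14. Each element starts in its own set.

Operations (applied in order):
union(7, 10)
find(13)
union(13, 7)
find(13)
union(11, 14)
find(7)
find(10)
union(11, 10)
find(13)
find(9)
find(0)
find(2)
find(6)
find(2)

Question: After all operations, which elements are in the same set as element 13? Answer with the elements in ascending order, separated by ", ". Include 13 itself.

Step 1: union(7, 10) -> merged; set of 7 now {7, 10}
Step 2: find(13) -> no change; set of 13 is {13}
Step 3: union(13, 7) -> merged; set of 13 now {7, 10, 13}
Step 4: find(13) -> no change; set of 13 is {7, 10, 13}
Step 5: union(11, 14) -> merged; set of 11 now {11, 14}
Step 6: find(7) -> no change; set of 7 is {7, 10, 13}
Step 7: find(10) -> no change; set of 10 is {7, 10, 13}
Step 8: union(11, 10) -> merged; set of 11 now {7, 10, 11, 13, 14}
Step 9: find(13) -> no change; set of 13 is {7, 10, 11, 13, 14}
Step 10: find(9) -> no change; set of 9 is {9}
Step 11: find(0) -> no change; set of 0 is {0}
Step 12: find(2) -> no change; set of 2 is {2}
Step 13: find(6) -> no change; set of 6 is {6}
Step 14: find(2) -> no change; set of 2 is {2}
Component of 13: {7, 10, 11, 13, 14}

Answer: 7, 10, 11, 13, 14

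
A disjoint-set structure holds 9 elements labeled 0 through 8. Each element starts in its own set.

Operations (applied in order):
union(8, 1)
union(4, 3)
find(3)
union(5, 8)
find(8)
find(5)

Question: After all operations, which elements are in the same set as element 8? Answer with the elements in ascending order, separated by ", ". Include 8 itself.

Step 1: union(8, 1) -> merged; set of 8 now {1, 8}
Step 2: union(4, 3) -> merged; set of 4 now {3, 4}
Step 3: find(3) -> no change; set of 3 is {3, 4}
Step 4: union(5, 8) -> merged; set of 5 now {1, 5, 8}
Step 5: find(8) -> no change; set of 8 is {1, 5, 8}
Step 6: find(5) -> no change; set of 5 is {1, 5, 8}
Component of 8: {1, 5, 8}

Answer: 1, 5, 8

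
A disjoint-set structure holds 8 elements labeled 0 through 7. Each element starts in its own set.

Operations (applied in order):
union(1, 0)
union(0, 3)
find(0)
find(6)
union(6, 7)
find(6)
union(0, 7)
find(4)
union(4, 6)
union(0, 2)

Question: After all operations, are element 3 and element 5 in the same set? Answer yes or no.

Answer: no

Derivation:
Step 1: union(1, 0) -> merged; set of 1 now {0, 1}
Step 2: union(0, 3) -> merged; set of 0 now {0, 1, 3}
Step 3: find(0) -> no change; set of 0 is {0, 1, 3}
Step 4: find(6) -> no change; set of 6 is {6}
Step 5: union(6, 7) -> merged; set of 6 now {6, 7}
Step 6: find(6) -> no change; set of 6 is {6, 7}
Step 7: union(0, 7) -> merged; set of 0 now {0, 1, 3, 6, 7}
Step 8: find(4) -> no change; set of 4 is {4}
Step 9: union(4, 6) -> merged; set of 4 now {0, 1, 3, 4, 6, 7}
Step 10: union(0, 2) -> merged; set of 0 now {0, 1, 2, 3, 4, 6, 7}
Set of 3: {0, 1, 2, 3, 4, 6, 7}; 5 is not a member.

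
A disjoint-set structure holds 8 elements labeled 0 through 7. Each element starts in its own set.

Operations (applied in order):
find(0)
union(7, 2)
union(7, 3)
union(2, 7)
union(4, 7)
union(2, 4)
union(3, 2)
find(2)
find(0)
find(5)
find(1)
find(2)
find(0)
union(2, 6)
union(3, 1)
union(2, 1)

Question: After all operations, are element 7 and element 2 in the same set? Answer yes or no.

Answer: yes

Derivation:
Step 1: find(0) -> no change; set of 0 is {0}
Step 2: union(7, 2) -> merged; set of 7 now {2, 7}
Step 3: union(7, 3) -> merged; set of 7 now {2, 3, 7}
Step 4: union(2, 7) -> already same set; set of 2 now {2, 3, 7}
Step 5: union(4, 7) -> merged; set of 4 now {2, 3, 4, 7}
Step 6: union(2, 4) -> already same set; set of 2 now {2, 3, 4, 7}
Step 7: union(3, 2) -> already same set; set of 3 now {2, 3, 4, 7}
Step 8: find(2) -> no change; set of 2 is {2, 3, 4, 7}
Step 9: find(0) -> no change; set of 0 is {0}
Step 10: find(5) -> no change; set of 5 is {5}
Step 11: find(1) -> no change; set of 1 is {1}
Step 12: find(2) -> no change; set of 2 is {2, 3, 4, 7}
Step 13: find(0) -> no change; set of 0 is {0}
Step 14: union(2, 6) -> merged; set of 2 now {2, 3, 4, 6, 7}
Step 15: union(3, 1) -> merged; set of 3 now {1, 2, 3, 4, 6, 7}
Step 16: union(2, 1) -> already same set; set of 2 now {1, 2, 3, 4, 6, 7}
Set of 7: {1, 2, 3, 4, 6, 7}; 2 is a member.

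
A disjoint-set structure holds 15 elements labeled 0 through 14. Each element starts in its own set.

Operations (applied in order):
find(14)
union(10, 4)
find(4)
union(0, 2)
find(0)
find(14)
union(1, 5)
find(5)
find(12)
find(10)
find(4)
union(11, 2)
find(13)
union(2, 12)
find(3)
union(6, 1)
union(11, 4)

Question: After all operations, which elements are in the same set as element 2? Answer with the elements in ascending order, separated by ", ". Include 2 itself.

Answer: 0, 2, 4, 10, 11, 12

Derivation:
Step 1: find(14) -> no change; set of 14 is {14}
Step 2: union(10, 4) -> merged; set of 10 now {4, 10}
Step 3: find(4) -> no change; set of 4 is {4, 10}
Step 4: union(0, 2) -> merged; set of 0 now {0, 2}
Step 5: find(0) -> no change; set of 0 is {0, 2}
Step 6: find(14) -> no change; set of 14 is {14}
Step 7: union(1, 5) -> merged; set of 1 now {1, 5}
Step 8: find(5) -> no change; set of 5 is {1, 5}
Step 9: find(12) -> no change; set of 12 is {12}
Step 10: find(10) -> no change; set of 10 is {4, 10}
Step 11: find(4) -> no change; set of 4 is {4, 10}
Step 12: union(11, 2) -> merged; set of 11 now {0, 2, 11}
Step 13: find(13) -> no change; set of 13 is {13}
Step 14: union(2, 12) -> merged; set of 2 now {0, 2, 11, 12}
Step 15: find(3) -> no change; set of 3 is {3}
Step 16: union(6, 1) -> merged; set of 6 now {1, 5, 6}
Step 17: union(11, 4) -> merged; set of 11 now {0, 2, 4, 10, 11, 12}
Component of 2: {0, 2, 4, 10, 11, 12}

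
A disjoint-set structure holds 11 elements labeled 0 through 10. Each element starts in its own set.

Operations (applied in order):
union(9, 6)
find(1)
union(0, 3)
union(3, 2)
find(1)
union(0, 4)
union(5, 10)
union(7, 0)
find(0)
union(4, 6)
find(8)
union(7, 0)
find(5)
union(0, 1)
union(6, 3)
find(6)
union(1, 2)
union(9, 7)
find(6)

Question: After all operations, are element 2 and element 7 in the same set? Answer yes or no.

Step 1: union(9, 6) -> merged; set of 9 now {6, 9}
Step 2: find(1) -> no change; set of 1 is {1}
Step 3: union(0, 3) -> merged; set of 0 now {0, 3}
Step 4: union(3, 2) -> merged; set of 3 now {0, 2, 3}
Step 5: find(1) -> no change; set of 1 is {1}
Step 6: union(0, 4) -> merged; set of 0 now {0, 2, 3, 4}
Step 7: union(5, 10) -> merged; set of 5 now {5, 10}
Step 8: union(7, 0) -> merged; set of 7 now {0, 2, 3, 4, 7}
Step 9: find(0) -> no change; set of 0 is {0, 2, 3, 4, 7}
Step 10: union(4, 6) -> merged; set of 4 now {0, 2, 3, 4, 6, 7, 9}
Step 11: find(8) -> no change; set of 8 is {8}
Step 12: union(7, 0) -> already same set; set of 7 now {0, 2, 3, 4, 6, 7, 9}
Step 13: find(5) -> no change; set of 5 is {5, 10}
Step 14: union(0, 1) -> merged; set of 0 now {0, 1, 2, 3, 4, 6, 7, 9}
Step 15: union(6, 3) -> already same set; set of 6 now {0, 1, 2, 3, 4, 6, 7, 9}
Step 16: find(6) -> no change; set of 6 is {0, 1, 2, 3, 4, 6, 7, 9}
Step 17: union(1, 2) -> already same set; set of 1 now {0, 1, 2, 3, 4, 6, 7, 9}
Step 18: union(9, 7) -> already same set; set of 9 now {0, 1, 2, 3, 4, 6, 7, 9}
Step 19: find(6) -> no change; set of 6 is {0, 1, 2, 3, 4, 6, 7, 9}
Set of 2: {0, 1, 2, 3, 4, 6, 7, 9}; 7 is a member.

Answer: yes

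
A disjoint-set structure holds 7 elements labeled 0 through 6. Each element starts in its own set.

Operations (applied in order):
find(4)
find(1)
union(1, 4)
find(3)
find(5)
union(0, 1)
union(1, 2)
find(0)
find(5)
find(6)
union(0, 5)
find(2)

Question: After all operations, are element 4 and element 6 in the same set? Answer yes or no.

Step 1: find(4) -> no change; set of 4 is {4}
Step 2: find(1) -> no change; set of 1 is {1}
Step 3: union(1, 4) -> merged; set of 1 now {1, 4}
Step 4: find(3) -> no change; set of 3 is {3}
Step 5: find(5) -> no change; set of 5 is {5}
Step 6: union(0, 1) -> merged; set of 0 now {0, 1, 4}
Step 7: union(1, 2) -> merged; set of 1 now {0, 1, 2, 4}
Step 8: find(0) -> no change; set of 0 is {0, 1, 2, 4}
Step 9: find(5) -> no change; set of 5 is {5}
Step 10: find(6) -> no change; set of 6 is {6}
Step 11: union(0, 5) -> merged; set of 0 now {0, 1, 2, 4, 5}
Step 12: find(2) -> no change; set of 2 is {0, 1, 2, 4, 5}
Set of 4: {0, 1, 2, 4, 5}; 6 is not a member.

Answer: no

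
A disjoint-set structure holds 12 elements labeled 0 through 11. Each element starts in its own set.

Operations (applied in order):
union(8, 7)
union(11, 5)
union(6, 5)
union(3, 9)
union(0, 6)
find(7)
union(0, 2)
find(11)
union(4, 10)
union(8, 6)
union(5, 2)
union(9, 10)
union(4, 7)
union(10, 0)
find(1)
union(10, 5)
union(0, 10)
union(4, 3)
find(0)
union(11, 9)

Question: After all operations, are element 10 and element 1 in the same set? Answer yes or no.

Step 1: union(8, 7) -> merged; set of 8 now {7, 8}
Step 2: union(11, 5) -> merged; set of 11 now {5, 11}
Step 3: union(6, 5) -> merged; set of 6 now {5, 6, 11}
Step 4: union(3, 9) -> merged; set of 3 now {3, 9}
Step 5: union(0, 6) -> merged; set of 0 now {0, 5, 6, 11}
Step 6: find(7) -> no change; set of 7 is {7, 8}
Step 7: union(0, 2) -> merged; set of 0 now {0, 2, 5, 6, 11}
Step 8: find(11) -> no change; set of 11 is {0, 2, 5, 6, 11}
Step 9: union(4, 10) -> merged; set of 4 now {4, 10}
Step 10: union(8, 6) -> merged; set of 8 now {0, 2, 5, 6, 7, 8, 11}
Step 11: union(5, 2) -> already same set; set of 5 now {0, 2, 5, 6, 7, 8, 11}
Step 12: union(9, 10) -> merged; set of 9 now {3, 4, 9, 10}
Step 13: union(4, 7) -> merged; set of 4 now {0, 2, 3, 4, 5, 6, 7, 8, 9, 10, 11}
Step 14: union(10, 0) -> already same set; set of 10 now {0, 2, 3, 4, 5, 6, 7, 8, 9, 10, 11}
Step 15: find(1) -> no change; set of 1 is {1}
Step 16: union(10, 5) -> already same set; set of 10 now {0, 2, 3, 4, 5, 6, 7, 8, 9, 10, 11}
Step 17: union(0, 10) -> already same set; set of 0 now {0, 2, 3, 4, 5, 6, 7, 8, 9, 10, 11}
Step 18: union(4, 3) -> already same set; set of 4 now {0, 2, 3, 4, 5, 6, 7, 8, 9, 10, 11}
Step 19: find(0) -> no change; set of 0 is {0, 2, 3, 4, 5, 6, 7, 8, 9, 10, 11}
Step 20: union(11, 9) -> already same set; set of 11 now {0, 2, 3, 4, 5, 6, 7, 8, 9, 10, 11}
Set of 10: {0, 2, 3, 4, 5, 6, 7, 8, 9, 10, 11}; 1 is not a member.

Answer: no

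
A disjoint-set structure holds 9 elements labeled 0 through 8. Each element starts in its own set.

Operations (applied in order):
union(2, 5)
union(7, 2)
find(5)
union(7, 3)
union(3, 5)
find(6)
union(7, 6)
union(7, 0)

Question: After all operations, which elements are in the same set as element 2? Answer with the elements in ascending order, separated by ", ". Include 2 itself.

Step 1: union(2, 5) -> merged; set of 2 now {2, 5}
Step 2: union(7, 2) -> merged; set of 7 now {2, 5, 7}
Step 3: find(5) -> no change; set of 5 is {2, 5, 7}
Step 4: union(7, 3) -> merged; set of 7 now {2, 3, 5, 7}
Step 5: union(3, 5) -> already same set; set of 3 now {2, 3, 5, 7}
Step 6: find(6) -> no change; set of 6 is {6}
Step 7: union(7, 6) -> merged; set of 7 now {2, 3, 5, 6, 7}
Step 8: union(7, 0) -> merged; set of 7 now {0, 2, 3, 5, 6, 7}
Component of 2: {0, 2, 3, 5, 6, 7}

Answer: 0, 2, 3, 5, 6, 7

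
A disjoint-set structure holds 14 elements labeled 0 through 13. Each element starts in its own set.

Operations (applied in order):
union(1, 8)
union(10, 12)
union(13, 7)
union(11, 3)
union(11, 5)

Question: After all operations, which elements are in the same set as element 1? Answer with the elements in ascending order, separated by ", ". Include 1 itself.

Answer: 1, 8

Derivation:
Step 1: union(1, 8) -> merged; set of 1 now {1, 8}
Step 2: union(10, 12) -> merged; set of 10 now {10, 12}
Step 3: union(13, 7) -> merged; set of 13 now {7, 13}
Step 4: union(11, 3) -> merged; set of 11 now {3, 11}
Step 5: union(11, 5) -> merged; set of 11 now {3, 5, 11}
Component of 1: {1, 8}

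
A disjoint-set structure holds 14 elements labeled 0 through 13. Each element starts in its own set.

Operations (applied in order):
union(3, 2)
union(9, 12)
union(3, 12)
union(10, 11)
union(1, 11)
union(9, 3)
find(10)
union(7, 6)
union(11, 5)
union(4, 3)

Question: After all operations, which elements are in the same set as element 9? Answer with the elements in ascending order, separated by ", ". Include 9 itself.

Step 1: union(3, 2) -> merged; set of 3 now {2, 3}
Step 2: union(9, 12) -> merged; set of 9 now {9, 12}
Step 3: union(3, 12) -> merged; set of 3 now {2, 3, 9, 12}
Step 4: union(10, 11) -> merged; set of 10 now {10, 11}
Step 5: union(1, 11) -> merged; set of 1 now {1, 10, 11}
Step 6: union(9, 3) -> already same set; set of 9 now {2, 3, 9, 12}
Step 7: find(10) -> no change; set of 10 is {1, 10, 11}
Step 8: union(7, 6) -> merged; set of 7 now {6, 7}
Step 9: union(11, 5) -> merged; set of 11 now {1, 5, 10, 11}
Step 10: union(4, 3) -> merged; set of 4 now {2, 3, 4, 9, 12}
Component of 9: {2, 3, 4, 9, 12}

Answer: 2, 3, 4, 9, 12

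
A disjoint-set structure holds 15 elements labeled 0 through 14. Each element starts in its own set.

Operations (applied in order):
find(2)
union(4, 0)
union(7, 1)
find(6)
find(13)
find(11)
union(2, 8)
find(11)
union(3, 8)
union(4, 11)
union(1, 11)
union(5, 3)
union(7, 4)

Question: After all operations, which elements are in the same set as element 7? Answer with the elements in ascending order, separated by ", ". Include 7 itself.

Step 1: find(2) -> no change; set of 2 is {2}
Step 2: union(4, 0) -> merged; set of 4 now {0, 4}
Step 3: union(7, 1) -> merged; set of 7 now {1, 7}
Step 4: find(6) -> no change; set of 6 is {6}
Step 5: find(13) -> no change; set of 13 is {13}
Step 6: find(11) -> no change; set of 11 is {11}
Step 7: union(2, 8) -> merged; set of 2 now {2, 8}
Step 8: find(11) -> no change; set of 11 is {11}
Step 9: union(3, 8) -> merged; set of 3 now {2, 3, 8}
Step 10: union(4, 11) -> merged; set of 4 now {0, 4, 11}
Step 11: union(1, 11) -> merged; set of 1 now {0, 1, 4, 7, 11}
Step 12: union(5, 3) -> merged; set of 5 now {2, 3, 5, 8}
Step 13: union(7, 4) -> already same set; set of 7 now {0, 1, 4, 7, 11}
Component of 7: {0, 1, 4, 7, 11}

Answer: 0, 1, 4, 7, 11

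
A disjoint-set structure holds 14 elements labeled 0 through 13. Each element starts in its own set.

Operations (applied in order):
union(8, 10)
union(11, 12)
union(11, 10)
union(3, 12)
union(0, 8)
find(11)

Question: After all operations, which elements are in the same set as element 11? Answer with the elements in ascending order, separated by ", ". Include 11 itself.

Answer: 0, 3, 8, 10, 11, 12

Derivation:
Step 1: union(8, 10) -> merged; set of 8 now {8, 10}
Step 2: union(11, 12) -> merged; set of 11 now {11, 12}
Step 3: union(11, 10) -> merged; set of 11 now {8, 10, 11, 12}
Step 4: union(3, 12) -> merged; set of 3 now {3, 8, 10, 11, 12}
Step 5: union(0, 8) -> merged; set of 0 now {0, 3, 8, 10, 11, 12}
Step 6: find(11) -> no change; set of 11 is {0, 3, 8, 10, 11, 12}
Component of 11: {0, 3, 8, 10, 11, 12}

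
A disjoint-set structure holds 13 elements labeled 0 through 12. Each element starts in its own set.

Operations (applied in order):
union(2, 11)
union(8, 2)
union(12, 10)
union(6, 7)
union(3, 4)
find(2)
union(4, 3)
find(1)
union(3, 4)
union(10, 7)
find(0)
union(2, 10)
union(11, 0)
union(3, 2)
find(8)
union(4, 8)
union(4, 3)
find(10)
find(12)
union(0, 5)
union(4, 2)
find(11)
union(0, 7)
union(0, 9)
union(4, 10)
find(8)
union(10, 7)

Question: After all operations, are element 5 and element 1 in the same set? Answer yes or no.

Answer: no

Derivation:
Step 1: union(2, 11) -> merged; set of 2 now {2, 11}
Step 2: union(8, 2) -> merged; set of 8 now {2, 8, 11}
Step 3: union(12, 10) -> merged; set of 12 now {10, 12}
Step 4: union(6, 7) -> merged; set of 6 now {6, 7}
Step 5: union(3, 4) -> merged; set of 3 now {3, 4}
Step 6: find(2) -> no change; set of 2 is {2, 8, 11}
Step 7: union(4, 3) -> already same set; set of 4 now {3, 4}
Step 8: find(1) -> no change; set of 1 is {1}
Step 9: union(3, 4) -> already same set; set of 3 now {3, 4}
Step 10: union(10, 7) -> merged; set of 10 now {6, 7, 10, 12}
Step 11: find(0) -> no change; set of 0 is {0}
Step 12: union(2, 10) -> merged; set of 2 now {2, 6, 7, 8, 10, 11, 12}
Step 13: union(11, 0) -> merged; set of 11 now {0, 2, 6, 7, 8, 10, 11, 12}
Step 14: union(3, 2) -> merged; set of 3 now {0, 2, 3, 4, 6, 7, 8, 10, 11, 12}
Step 15: find(8) -> no change; set of 8 is {0, 2, 3, 4, 6, 7, 8, 10, 11, 12}
Step 16: union(4, 8) -> already same set; set of 4 now {0, 2, 3, 4, 6, 7, 8, 10, 11, 12}
Step 17: union(4, 3) -> already same set; set of 4 now {0, 2, 3, 4, 6, 7, 8, 10, 11, 12}
Step 18: find(10) -> no change; set of 10 is {0, 2, 3, 4, 6, 7, 8, 10, 11, 12}
Step 19: find(12) -> no change; set of 12 is {0, 2, 3, 4, 6, 7, 8, 10, 11, 12}
Step 20: union(0, 5) -> merged; set of 0 now {0, 2, 3, 4, 5, 6, 7, 8, 10, 11, 12}
Step 21: union(4, 2) -> already same set; set of 4 now {0, 2, 3, 4, 5, 6, 7, 8, 10, 11, 12}
Step 22: find(11) -> no change; set of 11 is {0, 2, 3, 4, 5, 6, 7, 8, 10, 11, 12}
Step 23: union(0, 7) -> already same set; set of 0 now {0, 2, 3, 4, 5, 6, 7, 8, 10, 11, 12}
Step 24: union(0, 9) -> merged; set of 0 now {0, 2, 3, 4, 5, 6, 7, 8, 9, 10, 11, 12}
Step 25: union(4, 10) -> already same set; set of 4 now {0, 2, 3, 4, 5, 6, 7, 8, 9, 10, 11, 12}
Step 26: find(8) -> no change; set of 8 is {0, 2, 3, 4, 5, 6, 7, 8, 9, 10, 11, 12}
Step 27: union(10, 7) -> already same set; set of 10 now {0, 2, 3, 4, 5, 6, 7, 8, 9, 10, 11, 12}
Set of 5: {0, 2, 3, 4, 5, 6, 7, 8, 9, 10, 11, 12}; 1 is not a member.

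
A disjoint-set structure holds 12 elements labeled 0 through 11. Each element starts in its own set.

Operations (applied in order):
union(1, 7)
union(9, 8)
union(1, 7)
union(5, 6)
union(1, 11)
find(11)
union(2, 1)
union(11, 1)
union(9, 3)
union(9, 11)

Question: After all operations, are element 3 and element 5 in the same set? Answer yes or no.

Answer: no

Derivation:
Step 1: union(1, 7) -> merged; set of 1 now {1, 7}
Step 2: union(9, 8) -> merged; set of 9 now {8, 9}
Step 3: union(1, 7) -> already same set; set of 1 now {1, 7}
Step 4: union(5, 6) -> merged; set of 5 now {5, 6}
Step 5: union(1, 11) -> merged; set of 1 now {1, 7, 11}
Step 6: find(11) -> no change; set of 11 is {1, 7, 11}
Step 7: union(2, 1) -> merged; set of 2 now {1, 2, 7, 11}
Step 8: union(11, 1) -> already same set; set of 11 now {1, 2, 7, 11}
Step 9: union(9, 3) -> merged; set of 9 now {3, 8, 9}
Step 10: union(9, 11) -> merged; set of 9 now {1, 2, 3, 7, 8, 9, 11}
Set of 3: {1, 2, 3, 7, 8, 9, 11}; 5 is not a member.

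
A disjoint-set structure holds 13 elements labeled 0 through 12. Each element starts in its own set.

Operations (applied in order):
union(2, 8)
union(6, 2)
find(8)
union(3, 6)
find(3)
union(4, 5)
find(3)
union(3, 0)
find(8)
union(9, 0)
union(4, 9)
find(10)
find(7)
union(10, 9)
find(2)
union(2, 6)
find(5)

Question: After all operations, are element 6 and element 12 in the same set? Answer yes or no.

Step 1: union(2, 8) -> merged; set of 2 now {2, 8}
Step 2: union(6, 2) -> merged; set of 6 now {2, 6, 8}
Step 3: find(8) -> no change; set of 8 is {2, 6, 8}
Step 4: union(3, 6) -> merged; set of 3 now {2, 3, 6, 8}
Step 5: find(3) -> no change; set of 3 is {2, 3, 6, 8}
Step 6: union(4, 5) -> merged; set of 4 now {4, 5}
Step 7: find(3) -> no change; set of 3 is {2, 3, 6, 8}
Step 8: union(3, 0) -> merged; set of 3 now {0, 2, 3, 6, 8}
Step 9: find(8) -> no change; set of 8 is {0, 2, 3, 6, 8}
Step 10: union(9, 0) -> merged; set of 9 now {0, 2, 3, 6, 8, 9}
Step 11: union(4, 9) -> merged; set of 4 now {0, 2, 3, 4, 5, 6, 8, 9}
Step 12: find(10) -> no change; set of 10 is {10}
Step 13: find(7) -> no change; set of 7 is {7}
Step 14: union(10, 9) -> merged; set of 10 now {0, 2, 3, 4, 5, 6, 8, 9, 10}
Step 15: find(2) -> no change; set of 2 is {0, 2, 3, 4, 5, 6, 8, 9, 10}
Step 16: union(2, 6) -> already same set; set of 2 now {0, 2, 3, 4, 5, 6, 8, 9, 10}
Step 17: find(5) -> no change; set of 5 is {0, 2, 3, 4, 5, 6, 8, 9, 10}
Set of 6: {0, 2, 3, 4, 5, 6, 8, 9, 10}; 12 is not a member.

Answer: no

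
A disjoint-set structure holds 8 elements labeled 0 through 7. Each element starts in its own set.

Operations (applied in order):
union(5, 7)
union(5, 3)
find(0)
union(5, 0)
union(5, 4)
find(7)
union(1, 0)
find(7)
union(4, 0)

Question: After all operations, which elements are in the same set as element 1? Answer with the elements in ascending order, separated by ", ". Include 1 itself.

Step 1: union(5, 7) -> merged; set of 5 now {5, 7}
Step 2: union(5, 3) -> merged; set of 5 now {3, 5, 7}
Step 3: find(0) -> no change; set of 0 is {0}
Step 4: union(5, 0) -> merged; set of 5 now {0, 3, 5, 7}
Step 5: union(5, 4) -> merged; set of 5 now {0, 3, 4, 5, 7}
Step 6: find(7) -> no change; set of 7 is {0, 3, 4, 5, 7}
Step 7: union(1, 0) -> merged; set of 1 now {0, 1, 3, 4, 5, 7}
Step 8: find(7) -> no change; set of 7 is {0, 1, 3, 4, 5, 7}
Step 9: union(4, 0) -> already same set; set of 4 now {0, 1, 3, 4, 5, 7}
Component of 1: {0, 1, 3, 4, 5, 7}

Answer: 0, 1, 3, 4, 5, 7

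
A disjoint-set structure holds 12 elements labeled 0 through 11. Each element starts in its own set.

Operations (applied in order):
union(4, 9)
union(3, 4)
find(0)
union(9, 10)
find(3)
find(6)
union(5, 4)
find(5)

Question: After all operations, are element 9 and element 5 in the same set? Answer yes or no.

Answer: yes

Derivation:
Step 1: union(4, 9) -> merged; set of 4 now {4, 9}
Step 2: union(3, 4) -> merged; set of 3 now {3, 4, 9}
Step 3: find(0) -> no change; set of 0 is {0}
Step 4: union(9, 10) -> merged; set of 9 now {3, 4, 9, 10}
Step 5: find(3) -> no change; set of 3 is {3, 4, 9, 10}
Step 6: find(6) -> no change; set of 6 is {6}
Step 7: union(5, 4) -> merged; set of 5 now {3, 4, 5, 9, 10}
Step 8: find(5) -> no change; set of 5 is {3, 4, 5, 9, 10}
Set of 9: {3, 4, 5, 9, 10}; 5 is a member.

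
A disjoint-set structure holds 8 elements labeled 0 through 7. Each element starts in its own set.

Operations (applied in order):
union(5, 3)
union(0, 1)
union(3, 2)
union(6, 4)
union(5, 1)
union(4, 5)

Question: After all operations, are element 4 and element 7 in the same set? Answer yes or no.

Step 1: union(5, 3) -> merged; set of 5 now {3, 5}
Step 2: union(0, 1) -> merged; set of 0 now {0, 1}
Step 3: union(3, 2) -> merged; set of 3 now {2, 3, 5}
Step 4: union(6, 4) -> merged; set of 6 now {4, 6}
Step 5: union(5, 1) -> merged; set of 5 now {0, 1, 2, 3, 5}
Step 6: union(4, 5) -> merged; set of 4 now {0, 1, 2, 3, 4, 5, 6}
Set of 4: {0, 1, 2, 3, 4, 5, 6}; 7 is not a member.

Answer: no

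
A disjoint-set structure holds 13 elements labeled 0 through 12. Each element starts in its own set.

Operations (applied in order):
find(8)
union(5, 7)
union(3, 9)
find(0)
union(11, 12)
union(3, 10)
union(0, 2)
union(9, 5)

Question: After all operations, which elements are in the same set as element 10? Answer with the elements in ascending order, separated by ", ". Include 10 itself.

Step 1: find(8) -> no change; set of 8 is {8}
Step 2: union(5, 7) -> merged; set of 5 now {5, 7}
Step 3: union(3, 9) -> merged; set of 3 now {3, 9}
Step 4: find(0) -> no change; set of 0 is {0}
Step 5: union(11, 12) -> merged; set of 11 now {11, 12}
Step 6: union(3, 10) -> merged; set of 3 now {3, 9, 10}
Step 7: union(0, 2) -> merged; set of 0 now {0, 2}
Step 8: union(9, 5) -> merged; set of 9 now {3, 5, 7, 9, 10}
Component of 10: {3, 5, 7, 9, 10}

Answer: 3, 5, 7, 9, 10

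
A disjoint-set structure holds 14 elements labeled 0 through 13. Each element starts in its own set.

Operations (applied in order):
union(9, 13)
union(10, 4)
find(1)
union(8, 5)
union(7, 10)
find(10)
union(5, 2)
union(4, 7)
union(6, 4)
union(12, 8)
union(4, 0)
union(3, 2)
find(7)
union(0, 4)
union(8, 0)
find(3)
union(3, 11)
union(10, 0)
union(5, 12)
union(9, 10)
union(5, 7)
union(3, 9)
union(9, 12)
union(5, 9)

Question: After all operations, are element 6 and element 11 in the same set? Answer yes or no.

Answer: yes

Derivation:
Step 1: union(9, 13) -> merged; set of 9 now {9, 13}
Step 2: union(10, 4) -> merged; set of 10 now {4, 10}
Step 3: find(1) -> no change; set of 1 is {1}
Step 4: union(8, 5) -> merged; set of 8 now {5, 8}
Step 5: union(7, 10) -> merged; set of 7 now {4, 7, 10}
Step 6: find(10) -> no change; set of 10 is {4, 7, 10}
Step 7: union(5, 2) -> merged; set of 5 now {2, 5, 8}
Step 8: union(4, 7) -> already same set; set of 4 now {4, 7, 10}
Step 9: union(6, 4) -> merged; set of 6 now {4, 6, 7, 10}
Step 10: union(12, 8) -> merged; set of 12 now {2, 5, 8, 12}
Step 11: union(4, 0) -> merged; set of 4 now {0, 4, 6, 7, 10}
Step 12: union(3, 2) -> merged; set of 3 now {2, 3, 5, 8, 12}
Step 13: find(7) -> no change; set of 7 is {0, 4, 6, 7, 10}
Step 14: union(0, 4) -> already same set; set of 0 now {0, 4, 6, 7, 10}
Step 15: union(8, 0) -> merged; set of 8 now {0, 2, 3, 4, 5, 6, 7, 8, 10, 12}
Step 16: find(3) -> no change; set of 3 is {0, 2, 3, 4, 5, 6, 7, 8, 10, 12}
Step 17: union(3, 11) -> merged; set of 3 now {0, 2, 3, 4, 5, 6, 7, 8, 10, 11, 12}
Step 18: union(10, 0) -> already same set; set of 10 now {0, 2, 3, 4, 5, 6, 7, 8, 10, 11, 12}
Step 19: union(5, 12) -> already same set; set of 5 now {0, 2, 3, 4, 5, 6, 7, 8, 10, 11, 12}
Step 20: union(9, 10) -> merged; set of 9 now {0, 2, 3, 4, 5, 6, 7, 8, 9, 10, 11, 12, 13}
Step 21: union(5, 7) -> already same set; set of 5 now {0, 2, 3, 4, 5, 6, 7, 8, 9, 10, 11, 12, 13}
Step 22: union(3, 9) -> already same set; set of 3 now {0, 2, 3, 4, 5, 6, 7, 8, 9, 10, 11, 12, 13}
Step 23: union(9, 12) -> already same set; set of 9 now {0, 2, 3, 4, 5, 6, 7, 8, 9, 10, 11, 12, 13}
Step 24: union(5, 9) -> already same set; set of 5 now {0, 2, 3, 4, 5, 6, 7, 8, 9, 10, 11, 12, 13}
Set of 6: {0, 2, 3, 4, 5, 6, 7, 8, 9, 10, 11, 12, 13}; 11 is a member.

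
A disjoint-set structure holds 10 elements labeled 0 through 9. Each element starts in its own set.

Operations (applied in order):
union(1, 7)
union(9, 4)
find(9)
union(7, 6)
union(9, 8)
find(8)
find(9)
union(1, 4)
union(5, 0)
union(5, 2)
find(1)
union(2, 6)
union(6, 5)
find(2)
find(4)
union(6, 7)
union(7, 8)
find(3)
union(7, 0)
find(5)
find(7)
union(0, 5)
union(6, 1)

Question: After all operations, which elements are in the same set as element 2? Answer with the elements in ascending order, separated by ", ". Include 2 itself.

Step 1: union(1, 7) -> merged; set of 1 now {1, 7}
Step 2: union(9, 4) -> merged; set of 9 now {4, 9}
Step 3: find(9) -> no change; set of 9 is {4, 9}
Step 4: union(7, 6) -> merged; set of 7 now {1, 6, 7}
Step 5: union(9, 8) -> merged; set of 9 now {4, 8, 9}
Step 6: find(8) -> no change; set of 8 is {4, 8, 9}
Step 7: find(9) -> no change; set of 9 is {4, 8, 9}
Step 8: union(1, 4) -> merged; set of 1 now {1, 4, 6, 7, 8, 9}
Step 9: union(5, 0) -> merged; set of 5 now {0, 5}
Step 10: union(5, 2) -> merged; set of 5 now {0, 2, 5}
Step 11: find(1) -> no change; set of 1 is {1, 4, 6, 7, 8, 9}
Step 12: union(2, 6) -> merged; set of 2 now {0, 1, 2, 4, 5, 6, 7, 8, 9}
Step 13: union(6, 5) -> already same set; set of 6 now {0, 1, 2, 4, 5, 6, 7, 8, 9}
Step 14: find(2) -> no change; set of 2 is {0, 1, 2, 4, 5, 6, 7, 8, 9}
Step 15: find(4) -> no change; set of 4 is {0, 1, 2, 4, 5, 6, 7, 8, 9}
Step 16: union(6, 7) -> already same set; set of 6 now {0, 1, 2, 4, 5, 6, 7, 8, 9}
Step 17: union(7, 8) -> already same set; set of 7 now {0, 1, 2, 4, 5, 6, 7, 8, 9}
Step 18: find(3) -> no change; set of 3 is {3}
Step 19: union(7, 0) -> already same set; set of 7 now {0, 1, 2, 4, 5, 6, 7, 8, 9}
Step 20: find(5) -> no change; set of 5 is {0, 1, 2, 4, 5, 6, 7, 8, 9}
Step 21: find(7) -> no change; set of 7 is {0, 1, 2, 4, 5, 6, 7, 8, 9}
Step 22: union(0, 5) -> already same set; set of 0 now {0, 1, 2, 4, 5, 6, 7, 8, 9}
Step 23: union(6, 1) -> already same set; set of 6 now {0, 1, 2, 4, 5, 6, 7, 8, 9}
Component of 2: {0, 1, 2, 4, 5, 6, 7, 8, 9}

Answer: 0, 1, 2, 4, 5, 6, 7, 8, 9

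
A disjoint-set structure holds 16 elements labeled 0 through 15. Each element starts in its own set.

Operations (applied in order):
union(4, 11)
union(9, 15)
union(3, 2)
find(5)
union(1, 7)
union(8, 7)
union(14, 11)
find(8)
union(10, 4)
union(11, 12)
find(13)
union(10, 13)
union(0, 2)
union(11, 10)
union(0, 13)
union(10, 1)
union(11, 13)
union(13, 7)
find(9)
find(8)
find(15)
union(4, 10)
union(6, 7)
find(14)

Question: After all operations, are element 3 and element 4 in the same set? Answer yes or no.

Answer: yes

Derivation:
Step 1: union(4, 11) -> merged; set of 4 now {4, 11}
Step 2: union(9, 15) -> merged; set of 9 now {9, 15}
Step 3: union(3, 2) -> merged; set of 3 now {2, 3}
Step 4: find(5) -> no change; set of 5 is {5}
Step 5: union(1, 7) -> merged; set of 1 now {1, 7}
Step 6: union(8, 7) -> merged; set of 8 now {1, 7, 8}
Step 7: union(14, 11) -> merged; set of 14 now {4, 11, 14}
Step 8: find(8) -> no change; set of 8 is {1, 7, 8}
Step 9: union(10, 4) -> merged; set of 10 now {4, 10, 11, 14}
Step 10: union(11, 12) -> merged; set of 11 now {4, 10, 11, 12, 14}
Step 11: find(13) -> no change; set of 13 is {13}
Step 12: union(10, 13) -> merged; set of 10 now {4, 10, 11, 12, 13, 14}
Step 13: union(0, 2) -> merged; set of 0 now {0, 2, 3}
Step 14: union(11, 10) -> already same set; set of 11 now {4, 10, 11, 12, 13, 14}
Step 15: union(0, 13) -> merged; set of 0 now {0, 2, 3, 4, 10, 11, 12, 13, 14}
Step 16: union(10, 1) -> merged; set of 10 now {0, 1, 2, 3, 4, 7, 8, 10, 11, 12, 13, 14}
Step 17: union(11, 13) -> already same set; set of 11 now {0, 1, 2, 3, 4, 7, 8, 10, 11, 12, 13, 14}
Step 18: union(13, 7) -> already same set; set of 13 now {0, 1, 2, 3, 4, 7, 8, 10, 11, 12, 13, 14}
Step 19: find(9) -> no change; set of 9 is {9, 15}
Step 20: find(8) -> no change; set of 8 is {0, 1, 2, 3, 4, 7, 8, 10, 11, 12, 13, 14}
Step 21: find(15) -> no change; set of 15 is {9, 15}
Step 22: union(4, 10) -> already same set; set of 4 now {0, 1, 2, 3, 4, 7, 8, 10, 11, 12, 13, 14}
Step 23: union(6, 7) -> merged; set of 6 now {0, 1, 2, 3, 4, 6, 7, 8, 10, 11, 12, 13, 14}
Step 24: find(14) -> no change; set of 14 is {0, 1, 2, 3, 4, 6, 7, 8, 10, 11, 12, 13, 14}
Set of 3: {0, 1, 2, 3, 4, 6, 7, 8, 10, 11, 12, 13, 14}; 4 is a member.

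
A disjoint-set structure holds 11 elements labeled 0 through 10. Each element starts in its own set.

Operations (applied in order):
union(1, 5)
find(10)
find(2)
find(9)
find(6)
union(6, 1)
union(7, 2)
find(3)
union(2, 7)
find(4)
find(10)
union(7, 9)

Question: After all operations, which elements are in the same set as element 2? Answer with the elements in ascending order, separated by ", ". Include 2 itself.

Step 1: union(1, 5) -> merged; set of 1 now {1, 5}
Step 2: find(10) -> no change; set of 10 is {10}
Step 3: find(2) -> no change; set of 2 is {2}
Step 4: find(9) -> no change; set of 9 is {9}
Step 5: find(6) -> no change; set of 6 is {6}
Step 6: union(6, 1) -> merged; set of 6 now {1, 5, 6}
Step 7: union(7, 2) -> merged; set of 7 now {2, 7}
Step 8: find(3) -> no change; set of 3 is {3}
Step 9: union(2, 7) -> already same set; set of 2 now {2, 7}
Step 10: find(4) -> no change; set of 4 is {4}
Step 11: find(10) -> no change; set of 10 is {10}
Step 12: union(7, 9) -> merged; set of 7 now {2, 7, 9}
Component of 2: {2, 7, 9}

Answer: 2, 7, 9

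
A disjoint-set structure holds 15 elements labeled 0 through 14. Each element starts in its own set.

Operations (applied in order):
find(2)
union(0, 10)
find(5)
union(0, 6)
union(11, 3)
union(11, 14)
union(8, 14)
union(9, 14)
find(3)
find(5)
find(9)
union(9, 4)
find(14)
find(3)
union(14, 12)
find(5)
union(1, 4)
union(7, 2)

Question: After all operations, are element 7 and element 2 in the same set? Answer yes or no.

Answer: yes

Derivation:
Step 1: find(2) -> no change; set of 2 is {2}
Step 2: union(0, 10) -> merged; set of 0 now {0, 10}
Step 3: find(5) -> no change; set of 5 is {5}
Step 4: union(0, 6) -> merged; set of 0 now {0, 6, 10}
Step 5: union(11, 3) -> merged; set of 11 now {3, 11}
Step 6: union(11, 14) -> merged; set of 11 now {3, 11, 14}
Step 7: union(8, 14) -> merged; set of 8 now {3, 8, 11, 14}
Step 8: union(9, 14) -> merged; set of 9 now {3, 8, 9, 11, 14}
Step 9: find(3) -> no change; set of 3 is {3, 8, 9, 11, 14}
Step 10: find(5) -> no change; set of 5 is {5}
Step 11: find(9) -> no change; set of 9 is {3, 8, 9, 11, 14}
Step 12: union(9, 4) -> merged; set of 9 now {3, 4, 8, 9, 11, 14}
Step 13: find(14) -> no change; set of 14 is {3, 4, 8, 9, 11, 14}
Step 14: find(3) -> no change; set of 3 is {3, 4, 8, 9, 11, 14}
Step 15: union(14, 12) -> merged; set of 14 now {3, 4, 8, 9, 11, 12, 14}
Step 16: find(5) -> no change; set of 5 is {5}
Step 17: union(1, 4) -> merged; set of 1 now {1, 3, 4, 8, 9, 11, 12, 14}
Step 18: union(7, 2) -> merged; set of 7 now {2, 7}
Set of 7: {2, 7}; 2 is a member.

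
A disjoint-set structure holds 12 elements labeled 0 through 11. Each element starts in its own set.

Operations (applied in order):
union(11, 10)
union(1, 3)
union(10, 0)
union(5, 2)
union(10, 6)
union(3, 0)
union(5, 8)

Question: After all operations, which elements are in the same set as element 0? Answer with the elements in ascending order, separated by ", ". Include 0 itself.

Answer: 0, 1, 3, 6, 10, 11

Derivation:
Step 1: union(11, 10) -> merged; set of 11 now {10, 11}
Step 2: union(1, 3) -> merged; set of 1 now {1, 3}
Step 3: union(10, 0) -> merged; set of 10 now {0, 10, 11}
Step 4: union(5, 2) -> merged; set of 5 now {2, 5}
Step 5: union(10, 6) -> merged; set of 10 now {0, 6, 10, 11}
Step 6: union(3, 0) -> merged; set of 3 now {0, 1, 3, 6, 10, 11}
Step 7: union(5, 8) -> merged; set of 5 now {2, 5, 8}
Component of 0: {0, 1, 3, 6, 10, 11}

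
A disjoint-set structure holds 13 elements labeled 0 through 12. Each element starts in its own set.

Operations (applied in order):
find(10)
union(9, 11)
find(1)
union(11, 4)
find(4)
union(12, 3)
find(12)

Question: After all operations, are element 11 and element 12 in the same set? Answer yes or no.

Answer: no

Derivation:
Step 1: find(10) -> no change; set of 10 is {10}
Step 2: union(9, 11) -> merged; set of 9 now {9, 11}
Step 3: find(1) -> no change; set of 1 is {1}
Step 4: union(11, 4) -> merged; set of 11 now {4, 9, 11}
Step 5: find(4) -> no change; set of 4 is {4, 9, 11}
Step 6: union(12, 3) -> merged; set of 12 now {3, 12}
Step 7: find(12) -> no change; set of 12 is {3, 12}
Set of 11: {4, 9, 11}; 12 is not a member.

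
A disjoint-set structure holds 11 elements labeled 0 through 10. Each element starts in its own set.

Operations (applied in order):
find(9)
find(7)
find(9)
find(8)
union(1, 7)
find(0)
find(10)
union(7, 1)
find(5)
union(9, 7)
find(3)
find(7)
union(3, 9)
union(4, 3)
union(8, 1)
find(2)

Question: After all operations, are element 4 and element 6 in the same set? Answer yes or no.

Step 1: find(9) -> no change; set of 9 is {9}
Step 2: find(7) -> no change; set of 7 is {7}
Step 3: find(9) -> no change; set of 9 is {9}
Step 4: find(8) -> no change; set of 8 is {8}
Step 5: union(1, 7) -> merged; set of 1 now {1, 7}
Step 6: find(0) -> no change; set of 0 is {0}
Step 7: find(10) -> no change; set of 10 is {10}
Step 8: union(7, 1) -> already same set; set of 7 now {1, 7}
Step 9: find(5) -> no change; set of 5 is {5}
Step 10: union(9, 7) -> merged; set of 9 now {1, 7, 9}
Step 11: find(3) -> no change; set of 3 is {3}
Step 12: find(7) -> no change; set of 7 is {1, 7, 9}
Step 13: union(3, 9) -> merged; set of 3 now {1, 3, 7, 9}
Step 14: union(4, 3) -> merged; set of 4 now {1, 3, 4, 7, 9}
Step 15: union(8, 1) -> merged; set of 8 now {1, 3, 4, 7, 8, 9}
Step 16: find(2) -> no change; set of 2 is {2}
Set of 4: {1, 3, 4, 7, 8, 9}; 6 is not a member.

Answer: no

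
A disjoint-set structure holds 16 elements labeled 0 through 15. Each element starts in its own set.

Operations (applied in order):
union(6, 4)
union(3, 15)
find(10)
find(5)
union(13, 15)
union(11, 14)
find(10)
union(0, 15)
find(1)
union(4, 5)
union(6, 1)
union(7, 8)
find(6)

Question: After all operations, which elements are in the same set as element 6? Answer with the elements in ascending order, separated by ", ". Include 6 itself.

Answer: 1, 4, 5, 6

Derivation:
Step 1: union(6, 4) -> merged; set of 6 now {4, 6}
Step 2: union(3, 15) -> merged; set of 3 now {3, 15}
Step 3: find(10) -> no change; set of 10 is {10}
Step 4: find(5) -> no change; set of 5 is {5}
Step 5: union(13, 15) -> merged; set of 13 now {3, 13, 15}
Step 6: union(11, 14) -> merged; set of 11 now {11, 14}
Step 7: find(10) -> no change; set of 10 is {10}
Step 8: union(0, 15) -> merged; set of 0 now {0, 3, 13, 15}
Step 9: find(1) -> no change; set of 1 is {1}
Step 10: union(4, 5) -> merged; set of 4 now {4, 5, 6}
Step 11: union(6, 1) -> merged; set of 6 now {1, 4, 5, 6}
Step 12: union(7, 8) -> merged; set of 7 now {7, 8}
Step 13: find(6) -> no change; set of 6 is {1, 4, 5, 6}
Component of 6: {1, 4, 5, 6}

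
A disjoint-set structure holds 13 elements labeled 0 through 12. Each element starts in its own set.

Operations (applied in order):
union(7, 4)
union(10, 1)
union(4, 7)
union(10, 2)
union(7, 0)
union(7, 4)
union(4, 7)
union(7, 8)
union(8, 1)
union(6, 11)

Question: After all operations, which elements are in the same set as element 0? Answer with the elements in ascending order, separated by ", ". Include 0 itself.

Step 1: union(7, 4) -> merged; set of 7 now {4, 7}
Step 2: union(10, 1) -> merged; set of 10 now {1, 10}
Step 3: union(4, 7) -> already same set; set of 4 now {4, 7}
Step 4: union(10, 2) -> merged; set of 10 now {1, 2, 10}
Step 5: union(7, 0) -> merged; set of 7 now {0, 4, 7}
Step 6: union(7, 4) -> already same set; set of 7 now {0, 4, 7}
Step 7: union(4, 7) -> already same set; set of 4 now {0, 4, 7}
Step 8: union(7, 8) -> merged; set of 7 now {0, 4, 7, 8}
Step 9: union(8, 1) -> merged; set of 8 now {0, 1, 2, 4, 7, 8, 10}
Step 10: union(6, 11) -> merged; set of 6 now {6, 11}
Component of 0: {0, 1, 2, 4, 7, 8, 10}

Answer: 0, 1, 2, 4, 7, 8, 10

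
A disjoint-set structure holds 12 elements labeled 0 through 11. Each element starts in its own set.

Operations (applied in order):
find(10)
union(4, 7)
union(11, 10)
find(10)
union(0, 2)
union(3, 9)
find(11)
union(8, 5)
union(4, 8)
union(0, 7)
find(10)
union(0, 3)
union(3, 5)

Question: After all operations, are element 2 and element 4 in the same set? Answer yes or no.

Step 1: find(10) -> no change; set of 10 is {10}
Step 2: union(4, 7) -> merged; set of 4 now {4, 7}
Step 3: union(11, 10) -> merged; set of 11 now {10, 11}
Step 4: find(10) -> no change; set of 10 is {10, 11}
Step 5: union(0, 2) -> merged; set of 0 now {0, 2}
Step 6: union(3, 9) -> merged; set of 3 now {3, 9}
Step 7: find(11) -> no change; set of 11 is {10, 11}
Step 8: union(8, 5) -> merged; set of 8 now {5, 8}
Step 9: union(4, 8) -> merged; set of 4 now {4, 5, 7, 8}
Step 10: union(0, 7) -> merged; set of 0 now {0, 2, 4, 5, 7, 8}
Step 11: find(10) -> no change; set of 10 is {10, 11}
Step 12: union(0, 3) -> merged; set of 0 now {0, 2, 3, 4, 5, 7, 8, 9}
Step 13: union(3, 5) -> already same set; set of 3 now {0, 2, 3, 4, 5, 7, 8, 9}
Set of 2: {0, 2, 3, 4, 5, 7, 8, 9}; 4 is a member.

Answer: yes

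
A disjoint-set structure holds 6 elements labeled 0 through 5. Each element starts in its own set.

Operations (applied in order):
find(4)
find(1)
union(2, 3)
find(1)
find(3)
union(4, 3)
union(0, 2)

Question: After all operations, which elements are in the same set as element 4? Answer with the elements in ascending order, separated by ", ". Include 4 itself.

Answer: 0, 2, 3, 4

Derivation:
Step 1: find(4) -> no change; set of 4 is {4}
Step 2: find(1) -> no change; set of 1 is {1}
Step 3: union(2, 3) -> merged; set of 2 now {2, 3}
Step 4: find(1) -> no change; set of 1 is {1}
Step 5: find(3) -> no change; set of 3 is {2, 3}
Step 6: union(4, 3) -> merged; set of 4 now {2, 3, 4}
Step 7: union(0, 2) -> merged; set of 0 now {0, 2, 3, 4}
Component of 4: {0, 2, 3, 4}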